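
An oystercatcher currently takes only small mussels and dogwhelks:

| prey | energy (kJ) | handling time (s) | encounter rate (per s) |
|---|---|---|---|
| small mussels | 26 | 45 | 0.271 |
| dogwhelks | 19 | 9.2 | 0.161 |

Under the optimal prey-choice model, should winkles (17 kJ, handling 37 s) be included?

No

Intake rate on the current diet: R = (0.271×26 + 0.161×19) / (1 + 0.271×45 + 0.161×9.2) = 10.11/14.68 = 0.6885 kJ/s.
winkles: E/h = 17/37 = 0.4595 kJ/s.
0.4595 < 0.6885, so adding winkles would lower the average — exclude it.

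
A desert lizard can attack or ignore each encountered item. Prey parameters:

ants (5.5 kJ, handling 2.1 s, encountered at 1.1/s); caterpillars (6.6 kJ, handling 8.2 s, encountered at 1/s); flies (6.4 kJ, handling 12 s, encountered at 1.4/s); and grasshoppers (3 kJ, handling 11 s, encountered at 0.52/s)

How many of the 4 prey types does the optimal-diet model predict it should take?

Profitabilities (E/h, kJ/s): ants 2.62, caterpillars 0.805, flies 0.533, grasshoppers 0.273. Add prey in this order while the next type's profitability exceeds the intake rate on those already taken.
Rate on top 1: 1.828. caterpillars: 0.805 < 1.828 → exclude; stop.
Optimal diet: ants — 1 of 4 types.

1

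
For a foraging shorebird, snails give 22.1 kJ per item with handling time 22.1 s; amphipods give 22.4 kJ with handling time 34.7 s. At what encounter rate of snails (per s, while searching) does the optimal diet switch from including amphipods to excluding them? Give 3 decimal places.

0.082 per s

The zero-one rule: include amphipods iff E₂/h₂ > λE₁/(1+λh₁). Equality gives the switch point.
λE₁h₂ = E₂ + λE₂h₁ ⇒ λ = E₂/(E₁h₂ − E₂h₁) = 22.4/(766.9 − 495) = 0.0824 per s.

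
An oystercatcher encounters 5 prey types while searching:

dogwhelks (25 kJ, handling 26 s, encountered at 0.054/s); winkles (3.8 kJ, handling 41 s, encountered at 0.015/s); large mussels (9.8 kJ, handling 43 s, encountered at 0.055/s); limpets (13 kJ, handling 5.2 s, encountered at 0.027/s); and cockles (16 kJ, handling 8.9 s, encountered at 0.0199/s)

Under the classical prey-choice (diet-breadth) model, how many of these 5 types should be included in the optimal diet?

Rank by E/h (kJ/s): limpets 2.5, cockles 1.8, dogwhelks 0.962, large mussels 0.228, winkles 0.0927. Include each in turn until the next type's E/h falls below the running intake rate.
Rate on top 1: 0.3078. cockles: 1.8 > 0.3078 → include.
Rate on top 2: 0.5081. dogwhelks: 0.962 > 0.5081 → include.
Rate on top 3: 0.742. large mussels: 0.228 < 0.742 → exclude; stop.
Optimal diet: limpets, cockles, dogwhelks — 3 of 5 types.

3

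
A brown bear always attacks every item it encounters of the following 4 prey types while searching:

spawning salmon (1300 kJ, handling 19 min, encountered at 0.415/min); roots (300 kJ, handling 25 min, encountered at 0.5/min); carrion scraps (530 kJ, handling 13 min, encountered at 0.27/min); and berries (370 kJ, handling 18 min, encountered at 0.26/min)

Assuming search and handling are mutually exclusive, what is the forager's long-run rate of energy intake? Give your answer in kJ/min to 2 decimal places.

31.40 kJ/min

Energy encountered per unit search time: 0.415×1300 + 0.5×300 + 0.27×530 + 0.26×370 = 928.8 kJ/min.
Handling time per unit search time: 0.415×19 + 0.5×25 + 0.27×13 + 0.26×18 = 28.57.
Rate = 928.8/(1 + 28.57) = 31.4 kJ/min.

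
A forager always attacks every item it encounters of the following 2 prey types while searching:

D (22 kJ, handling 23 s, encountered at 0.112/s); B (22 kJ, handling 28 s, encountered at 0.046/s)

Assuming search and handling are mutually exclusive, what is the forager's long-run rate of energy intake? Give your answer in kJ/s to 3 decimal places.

0.715 kJ/s

R = Σλ_iE_i / (1 + Σλ_ih_i)
Numerator: 0.112×22 + 0.046×22 = 3.476
Denominator: 1 + 0.112×23 + 0.046×28 = 4.864
R = 3.476/4.864 = 0.7146 kJ/s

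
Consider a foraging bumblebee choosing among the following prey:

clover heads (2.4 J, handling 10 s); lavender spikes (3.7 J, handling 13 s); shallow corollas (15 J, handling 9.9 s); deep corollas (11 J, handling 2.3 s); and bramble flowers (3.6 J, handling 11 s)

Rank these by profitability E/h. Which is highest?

Profitability E/h (J/s): clover heads = 2.4/10 = 0.24, lavender spikes = 3.7/13 = 0.285, shallow corollas = 15/9.9 = 1.52, deep corollas = 11/2.3 = 4.78, bramble flowers = 3.6/11 = 0.327.
Ranked: deep corollas > shallow corollas > bramble flowers > lavender spikes > clover heads.

deep corollas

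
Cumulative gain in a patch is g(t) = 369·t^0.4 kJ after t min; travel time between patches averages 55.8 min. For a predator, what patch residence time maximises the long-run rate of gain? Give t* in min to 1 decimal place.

37.2 min

Maximise g(t)/(T+t): set derivative to zero → g'(t)(T+t) = g(t).
g'(t) = 0.4·369·t^-0.6. Setting 0.4·369·t^-0.6 = 369·t^0.4/(55.8+t) gives 0.4(55.8+t) = t, so 0.60·t = 0.4×55.8.
t* = 0.4×55.8/0.60 = 37.2 min.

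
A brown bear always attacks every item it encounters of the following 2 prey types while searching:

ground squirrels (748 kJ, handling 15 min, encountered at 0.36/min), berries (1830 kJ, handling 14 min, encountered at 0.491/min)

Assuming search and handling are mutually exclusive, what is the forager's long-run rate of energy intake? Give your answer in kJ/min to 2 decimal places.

87.98 kJ/min

R = Σλ_iE_i / (1 + Σλ_ih_i)
Numerator: 0.36×748 + 0.491×1830 = 1168
Denominator: 1 + 0.36×15 + 0.491×14 = 13.27
R = 1168/13.27 = 87.98 kJ/min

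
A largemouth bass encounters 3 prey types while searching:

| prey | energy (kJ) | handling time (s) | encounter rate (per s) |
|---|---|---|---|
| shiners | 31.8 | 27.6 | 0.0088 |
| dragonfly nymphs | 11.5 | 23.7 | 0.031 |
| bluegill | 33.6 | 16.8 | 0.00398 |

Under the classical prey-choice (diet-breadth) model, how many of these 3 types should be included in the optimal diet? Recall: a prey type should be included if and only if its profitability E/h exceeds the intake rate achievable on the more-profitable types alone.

E/h in descending order: bluegill 2, shiners 1.15, dragonfly nymphs 0.485 kJ/s. The optimal diet is the largest prefix of this list for which every included type satisfies E_i/h_i > R on the types above it.
Rate on top 1: 0.1253. shiners: 1.15 > 0.1253 → include.
Rate on top 2: 0.3158. dragonfly nymphs: 0.485 > 0.3158 → include.
Optimal diet: bluegill, shiners, dragonfly nymphs — 3 of 3 types.

3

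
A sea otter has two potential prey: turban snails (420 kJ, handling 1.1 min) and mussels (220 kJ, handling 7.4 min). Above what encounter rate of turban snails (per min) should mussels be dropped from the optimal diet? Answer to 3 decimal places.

0.077 per min

The zero-one rule: include mussels iff E₂/h₂ > λE₁/(1+λh₁). Equality gives the switch point.
λE₁h₂ = E₂ + λE₂h₁ ⇒ λ = E₂/(E₁h₂ − E₂h₁) = 220/(3108 − 242) = 0.07676 per min.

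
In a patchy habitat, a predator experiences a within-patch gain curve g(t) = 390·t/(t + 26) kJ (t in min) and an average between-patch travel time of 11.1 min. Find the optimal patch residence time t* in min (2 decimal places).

16.99 min

Optimal t* satisfies g'(t*) = g(t*)/(T + t*).
g'(t) = 390·26/(t + 26)². Setting 390·26/(t+26)² = 390t/[(t+26)(11.1+t)] gives 26(11.1+t) = t(t+26), so t² = 26×11.1 = 288.6.
t* = √288.6 = 16.99 min.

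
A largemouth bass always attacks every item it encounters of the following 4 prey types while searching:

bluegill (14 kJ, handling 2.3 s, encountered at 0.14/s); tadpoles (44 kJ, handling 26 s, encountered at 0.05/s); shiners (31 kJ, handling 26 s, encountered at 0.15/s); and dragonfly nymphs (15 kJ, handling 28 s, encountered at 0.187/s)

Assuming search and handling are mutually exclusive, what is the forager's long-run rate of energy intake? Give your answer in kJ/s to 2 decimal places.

R = (0.14×14 + 0.05×44 + 0.15×31 + 0.187×15) / (1 + 0.14×2.3 + 0.05×26 + 0.15×26 + 0.187×28) = 11.62/11.76 = 0.9878 kJ/s.

0.99 kJ/s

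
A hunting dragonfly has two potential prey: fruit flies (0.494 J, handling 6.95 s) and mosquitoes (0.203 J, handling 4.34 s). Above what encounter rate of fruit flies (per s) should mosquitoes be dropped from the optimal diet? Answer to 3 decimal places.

The zero-one rule: include mosquitoes iff E₂/h₂ > λE₁/(1+λh₁). Equality gives the switch point.
λE₁h₂ = E₂ + λE₂h₁ ⇒ λ = E₂/(E₁h₂ − E₂h₁) = 0.203/(2.144 − 1.411) = 0.2769 per s.

0.277 per s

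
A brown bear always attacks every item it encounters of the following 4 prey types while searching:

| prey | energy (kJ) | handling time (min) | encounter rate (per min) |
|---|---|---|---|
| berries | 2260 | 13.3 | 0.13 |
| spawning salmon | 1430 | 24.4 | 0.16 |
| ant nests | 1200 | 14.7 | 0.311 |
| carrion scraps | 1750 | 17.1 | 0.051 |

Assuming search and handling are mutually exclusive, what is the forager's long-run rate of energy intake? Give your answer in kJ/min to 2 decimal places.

81.57 kJ/min

R = Σλ_iE_i / (1 + Σλ_ih_i)
Numerator: 0.13×2260 + 0.16×1430 + 0.311×1200 + 0.051×1750 = 985
Denominator: 1 + 0.13×13.3 + 0.16×24.4 + 0.311×14.7 + 0.051×17.1 = 12.08
R = 985/12.08 = 81.57 kJ/min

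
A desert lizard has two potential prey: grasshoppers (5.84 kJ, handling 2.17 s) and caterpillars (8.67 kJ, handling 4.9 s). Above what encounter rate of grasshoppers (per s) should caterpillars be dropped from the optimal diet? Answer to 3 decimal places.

0.885 per s

The zero-one rule: include caterpillars iff E₂/h₂ > λE₁/(1+λh₁). Equality gives the switch point.
λE₁h₂ = E₂ + λE₂h₁ ⇒ λ = E₂/(E₁h₂ − E₂h₁) = 8.67/(28.62 − 18.81) = 0.8845 per s.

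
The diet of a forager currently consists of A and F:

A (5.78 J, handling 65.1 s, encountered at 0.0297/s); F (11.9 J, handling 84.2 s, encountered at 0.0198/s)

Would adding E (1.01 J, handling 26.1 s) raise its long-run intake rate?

On A and F alone, R = ΣλE/(1+Σλh) = 0.4073/4.601 = 0.08853 J/s.
E: E/h = 1.01/26.1 = 0.0387 J/s.
0.0387 < 0.08853, so adding E would lower the average — exclude it.

No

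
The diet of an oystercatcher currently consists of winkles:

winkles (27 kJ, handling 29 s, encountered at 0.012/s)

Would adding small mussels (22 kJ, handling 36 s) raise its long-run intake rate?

Current rate: (0.012×27)/(1 + 0.012×29) = 0.2404 kJ/s.
Profitability of small mussels: 22/36 = 0.6111 kJ/s.
0.6111 > 0.2404, so adding small mussels raises the average — include it.

Yes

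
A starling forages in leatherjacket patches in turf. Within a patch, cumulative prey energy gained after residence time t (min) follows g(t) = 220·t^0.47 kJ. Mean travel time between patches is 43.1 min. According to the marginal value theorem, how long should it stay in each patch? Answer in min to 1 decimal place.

Maximise g(t)/(T+t): set derivative to zero → g'(t)(T+t) = g(t).
g'(t) = 0.47·220·t^-0.53. Setting 0.47·220·t^-0.53 = 220·t^0.47/(43.1+t) gives 0.47(43.1+t) = t, so 0.53·t = 0.47×43.1.
t* = 0.47×43.1/0.53 = 38.22 min.

38.2 min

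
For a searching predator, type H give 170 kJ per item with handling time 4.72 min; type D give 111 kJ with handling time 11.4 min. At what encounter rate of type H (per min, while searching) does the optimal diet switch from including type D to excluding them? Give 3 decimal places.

0.078 per min

At the threshold, the rate on type H alone equals the profitability of type D: λ·170/(1 + λ·4.72) = 111/11.4 = 9.737.
Rearranging, λ(170 − 9.737×4.72) = 9.737, so λ = 9.737/124 = 0.0785 per min.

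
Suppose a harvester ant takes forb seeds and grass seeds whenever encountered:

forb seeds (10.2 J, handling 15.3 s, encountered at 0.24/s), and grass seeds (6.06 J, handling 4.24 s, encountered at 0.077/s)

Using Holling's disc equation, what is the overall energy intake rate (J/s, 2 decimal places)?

R = Σλ_iE_i / (1 + Σλ_ih_i)
Numerator: 0.24×10.2 + 0.077×6.06 = 2.915
Denominator: 1 + 0.24×15.3 + 0.077×4.24 = 4.998
R = 2.915/4.998 = 0.5831 J/s

0.58 J/s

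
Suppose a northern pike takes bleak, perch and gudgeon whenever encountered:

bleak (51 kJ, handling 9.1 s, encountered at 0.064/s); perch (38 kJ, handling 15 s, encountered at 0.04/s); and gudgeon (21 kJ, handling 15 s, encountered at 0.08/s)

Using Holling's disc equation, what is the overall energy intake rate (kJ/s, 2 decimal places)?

1.91 kJ/s

R = Σλ_iE_i / (1 + Σλ_ih_i)
Numerator: 0.064×51 + 0.04×38 + 0.08×21 = 6.464
Denominator: 1 + 0.064×9.1 + 0.04×15 + 0.08×15 = 3.382
R = 6.464/3.382 = 1.911 kJ/s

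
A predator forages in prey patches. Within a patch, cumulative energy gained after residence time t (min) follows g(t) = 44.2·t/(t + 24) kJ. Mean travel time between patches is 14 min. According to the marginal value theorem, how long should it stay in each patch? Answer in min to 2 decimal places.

18.33 min

Maximise g(t)/(T+t): set derivative to zero → g'(t)(T+t) = g(t).
g'(t) = 44.2·24/(t + 24)². Setting 44.2·24/(t+24)² = 44.2t/[(t+24)(14+t)] gives 24(14+t) = t(t+24), so t² = 24×14 = 336.
t* = √336 = 18.33 min.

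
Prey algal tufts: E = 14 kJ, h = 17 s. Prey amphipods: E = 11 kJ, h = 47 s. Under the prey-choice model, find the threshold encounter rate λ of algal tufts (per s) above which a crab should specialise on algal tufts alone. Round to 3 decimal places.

At the threshold, the rate on algal tufts alone equals the profitability of amphipods: λ·14/(1 + λ·17) = 11/47 = 0.234.
Rearranging, λ(14 − 0.234×17) = 0.234, so λ = 0.234/10.02 = 0.02335 per s.

0.023 per s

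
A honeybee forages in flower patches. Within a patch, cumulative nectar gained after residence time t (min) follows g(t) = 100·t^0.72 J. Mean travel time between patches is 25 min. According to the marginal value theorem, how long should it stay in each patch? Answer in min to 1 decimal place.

By the marginal value theorem, leave when the instantaneous gain rate g'(t) equals the habitat-wide average g(t)/(T + t).
g'(t) = 0.72·100·t^-0.28. Setting 0.72·100·t^-0.28 = 100·t^0.72/(25+t) gives 0.72(25+t) = t, so 0.28·t = 0.72×25.
t* = 0.72×25/0.28 = 64.29 min.

64.3 min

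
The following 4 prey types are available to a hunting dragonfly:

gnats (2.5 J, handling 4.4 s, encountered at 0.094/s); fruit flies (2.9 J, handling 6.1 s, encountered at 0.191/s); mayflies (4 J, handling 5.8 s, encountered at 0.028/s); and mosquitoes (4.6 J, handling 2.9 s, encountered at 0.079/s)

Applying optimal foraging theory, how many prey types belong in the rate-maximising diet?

4

E/h in descending order: mosquitoes 1.59, mayflies 0.69, gnats 0.568, fruit flies 0.475 J/s. The optimal diet is the largest prefix of this list for which every included type satisfies E_i/h_i > R on the types above it.
Rate on top 1: 0.2957. mayflies: 0.69 > 0.2957 → include.
Rate on top 2: 0.3416. gnats: 0.568 > 0.3416 → include.
Rate on top 3: 0.3936. fruit flies: 0.475 > 0.3936 → include.
Optimal diet: mosquitoes, mayflies, gnats, fruit flies — 4 of 4 types.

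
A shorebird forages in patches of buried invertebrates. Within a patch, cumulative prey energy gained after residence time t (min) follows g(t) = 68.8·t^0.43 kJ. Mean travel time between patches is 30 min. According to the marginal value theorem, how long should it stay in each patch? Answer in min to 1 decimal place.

By the marginal value theorem, leave when the instantaneous gain rate g'(t) equals the habitat-wide average g(t)/(T + t).
g'(t) = 0.43·68.8·t^-0.57. Setting 0.43·68.8·t^-0.57 = 68.8·t^0.43/(30+t) gives 0.43(30+t) = t, so 0.57·t = 0.43×30.
t* = 0.43×30/0.57 = 22.63 min.

22.6 min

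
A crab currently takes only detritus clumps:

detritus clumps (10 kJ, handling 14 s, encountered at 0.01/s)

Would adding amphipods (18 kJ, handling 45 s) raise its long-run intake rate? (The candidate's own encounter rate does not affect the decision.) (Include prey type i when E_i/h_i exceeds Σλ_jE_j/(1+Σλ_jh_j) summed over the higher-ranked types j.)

On detritus clumps alone, R = ΣλE/(1+Σλh) = 0.1/1.14 = 0.08772 kJ/s.
Profitability of amphipods: 18/45 = 0.4 kJ/s.
0.4 > 0.08772, so adding amphipods raises the average — include it.

Yes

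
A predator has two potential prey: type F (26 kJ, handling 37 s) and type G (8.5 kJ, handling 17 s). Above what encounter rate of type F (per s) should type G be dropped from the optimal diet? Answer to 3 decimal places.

0.067 per s

Drop type G once their profitability E₂/h₂ falls below the rate achievable on type F alone: E₂/h₂ = λE₁/(1 + λh₁).
Solve for λ: λE₁h₂ = E₂(1 + λh₁) → λ(E₁h₂ − E₂h₁) = E₂ → λ = E₂/(E₁h₂ − E₂h₁).
λ = 8.5/(26×17 − 8.5×37) = 8.5/127.5 = 0.06667 per s.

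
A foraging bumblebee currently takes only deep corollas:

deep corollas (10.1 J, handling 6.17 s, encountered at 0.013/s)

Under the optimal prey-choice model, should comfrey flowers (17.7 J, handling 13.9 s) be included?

Intake rate on the current diet: R = (0.013×10.1) / (1 + 0.013×6.17) = 0.1313/1.08 = 0.1216 J/s.
Profitability of comfrey flowers: 17.7/13.9 = 1.273 J/s.
Since 1.273 > R, including comfrey flowers increases the long-run rate.

Yes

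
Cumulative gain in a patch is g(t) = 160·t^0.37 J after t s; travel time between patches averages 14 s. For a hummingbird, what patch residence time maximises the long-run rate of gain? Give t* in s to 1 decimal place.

By the marginal value theorem, leave when the instantaneous gain rate g'(t) equals the habitat-wide average g(t)/(T + t).
g'(t) = 0.37·160·t^-0.63. Setting 0.37·160·t^-0.63 = 160·t^0.37/(14+t) gives 0.37(14+t) = t, so 0.63·t = 0.37×14.
t* = 0.37×14/0.63 = 8.222 s.

8.2 s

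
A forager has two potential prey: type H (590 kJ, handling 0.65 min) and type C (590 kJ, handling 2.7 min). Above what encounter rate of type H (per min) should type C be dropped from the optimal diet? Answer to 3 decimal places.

Drop type C once their profitability E₂/h₂ falls below the rate achievable on type H alone: E₂/h₂ = λE₁/(1 + λh₁).
Solve for λ: λE₁h₂ = E₂(1 + λh₁) → λ(E₁h₂ − E₂h₁) = E₂ → λ = E₂/(E₁h₂ − E₂h₁).
λ = 590/(590×2.7 − 590×0.65) = 590/1210 = 0.4878 per min.

0.488 per min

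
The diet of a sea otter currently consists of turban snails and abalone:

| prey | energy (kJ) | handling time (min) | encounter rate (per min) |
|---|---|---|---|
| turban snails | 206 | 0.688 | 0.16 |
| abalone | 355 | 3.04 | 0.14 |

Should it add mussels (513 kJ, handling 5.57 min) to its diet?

Yes

Current rate: (0.16×206 + 0.14×355)/(1 + 0.16×0.688 + 0.14×3.04) = 53.83 kJ/min.
mussels: E/h = 513/5.57 = 92.1 kJ/min.
92.1 > 53.83, so adding mussels raises the average — include it.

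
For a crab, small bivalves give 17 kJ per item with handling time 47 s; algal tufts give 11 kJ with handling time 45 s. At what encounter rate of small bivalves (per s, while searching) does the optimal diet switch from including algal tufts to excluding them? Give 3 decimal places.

At the threshold, the rate on small bivalves alone equals the profitability of algal tufts: λ·17/(1 + λ·47) = 11/45 = 0.2444.
Rearranging, λ(17 − 0.2444×47) = 0.2444, so λ = 0.2444/5.511 = 0.04435 per s.

0.044 per s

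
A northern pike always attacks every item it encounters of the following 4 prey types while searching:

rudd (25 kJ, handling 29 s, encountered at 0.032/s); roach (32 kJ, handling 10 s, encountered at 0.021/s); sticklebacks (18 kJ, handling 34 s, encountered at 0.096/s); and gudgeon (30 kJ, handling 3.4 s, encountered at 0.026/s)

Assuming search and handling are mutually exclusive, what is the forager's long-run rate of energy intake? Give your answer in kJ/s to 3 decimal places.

R = Σλ_iE_i / (1 + Σλ_ih_i)
Numerator: 0.032×25 + 0.021×32 + 0.096×18 + 0.026×30 = 3.98
Denominator: 1 + 0.032×29 + 0.021×10 + 0.096×34 + 0.026×3.4 = 5.49
R = 3.98/5.49 = 0.7249 kJ/s

0.725 kJ/s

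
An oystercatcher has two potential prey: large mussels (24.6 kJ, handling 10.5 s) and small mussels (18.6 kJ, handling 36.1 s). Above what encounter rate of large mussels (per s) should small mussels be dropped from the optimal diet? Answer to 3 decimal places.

0.027 per s

The zero-one rule: include small mussels iff E₂/h₂ > λE₁/(1+λh₁). Equality gives the switch point.
λE₁h₂ = E₂ + λE₂h₁ ⇒ λ = E₂/(E₁h₂ − E₂h₁) = 18.6/(888.1 − 195.3) = 0.02685 per s.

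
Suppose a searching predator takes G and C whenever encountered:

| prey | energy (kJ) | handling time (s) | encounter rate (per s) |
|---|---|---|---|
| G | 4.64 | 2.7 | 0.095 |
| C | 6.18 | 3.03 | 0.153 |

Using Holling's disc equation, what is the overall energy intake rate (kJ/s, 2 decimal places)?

0.81 kJ/s

Energy encountered per unit search time: 0.095×4.64 + 0.153×6.18 = 1.386 kJ/s.
Handling time per unit search time: 0.095×2.7 + 0.153×3.03 = 0.7201.
Rate = 1.386/(1 + 0.7201) = 0.806 kJ/s.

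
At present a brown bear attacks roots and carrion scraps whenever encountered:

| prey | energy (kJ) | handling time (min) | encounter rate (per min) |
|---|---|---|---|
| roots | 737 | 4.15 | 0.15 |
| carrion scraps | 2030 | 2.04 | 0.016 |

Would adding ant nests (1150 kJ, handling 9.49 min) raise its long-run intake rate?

Current rate: (0.15×737 + 0.016×2030)/(1 + 0.15×4.15 + 0.016×2.04) = 86.42 kJ/min.
ant nests: E/h = 1150/9.49 = 121.2 kJ/min.
Since 121.2 > R, including ant nests increases the long-run rate.

Yes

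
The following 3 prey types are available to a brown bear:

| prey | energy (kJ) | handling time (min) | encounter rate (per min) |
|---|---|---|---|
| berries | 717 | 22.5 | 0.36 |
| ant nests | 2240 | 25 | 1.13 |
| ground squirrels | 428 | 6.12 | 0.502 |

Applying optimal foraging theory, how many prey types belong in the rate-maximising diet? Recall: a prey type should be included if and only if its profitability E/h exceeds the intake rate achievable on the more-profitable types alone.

1

Profitabilities (E/h, kJ/min): ant nests 89.6, ground squirrels 69.9, berries 31.9. Add prey in this order while the next type's profitability exceeds the intake rate on those already taken.
Rate on top 1: 86.54. ground squirrels: 69.9 < 86.54 → exclude; stop.
Optimal diet: ant nests — 1 of 3 types.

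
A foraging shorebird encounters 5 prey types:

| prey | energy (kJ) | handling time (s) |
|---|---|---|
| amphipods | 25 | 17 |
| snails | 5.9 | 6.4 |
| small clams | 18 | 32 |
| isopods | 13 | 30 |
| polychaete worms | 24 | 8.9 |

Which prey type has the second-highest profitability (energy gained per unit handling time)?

amphipods

Profitability E/h (kJ/s): amphipods = 25/17 = 1.47, snails = 5.9/6.4 = 0.922, small clams = 18/32 = 0.562, isopods = 13/30 = 0.433, polychaete worms = 24/8.9 = 2.7.
Ranked: polychaete worms > amphipods > snails > small clams > isopods.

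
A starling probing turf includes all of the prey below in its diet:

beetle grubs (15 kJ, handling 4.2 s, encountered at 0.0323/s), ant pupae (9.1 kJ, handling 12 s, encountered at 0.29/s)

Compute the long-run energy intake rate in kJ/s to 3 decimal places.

0.677 kJ/s

R = (0.0323×15 + 0.29×9.1) / (1 + 0.0323×4.2 + 0.29×12) = 3.123/4.616 = 0.6767 kJ/s.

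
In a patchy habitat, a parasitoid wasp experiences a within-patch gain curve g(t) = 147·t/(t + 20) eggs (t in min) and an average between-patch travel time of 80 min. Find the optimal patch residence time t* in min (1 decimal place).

40.0 min

Maximise g(t)/(T+t): set derivative to zero → g'(t)(T+t) = g(t).
g'(t) = 147·20/(t + 20)². Setting 147·20/(t+20)² = 147t/[(t+20)(80+t)] gives 20(80+t) = t(t+20), so t² = 20×80 = 1600.
t* = √1600 = 40 min.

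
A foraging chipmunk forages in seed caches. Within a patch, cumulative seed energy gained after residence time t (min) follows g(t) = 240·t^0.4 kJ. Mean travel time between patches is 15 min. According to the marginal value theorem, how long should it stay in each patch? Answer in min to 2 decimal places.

10.00 min

By the marginal value theorem, leave when the instantaneous gain rate g'(t) equals the habitat-wide average g(t)/(T + t).
g'(t) = 0.4·240·t^-0.6. Setting 0.4·240·t^-0.6 = 240·t^0.4/(15+t) gives 0.4(15+t) = t, so 0.60·t = 0.4×15.
t* = 0.4×15/0.60 = 10 min.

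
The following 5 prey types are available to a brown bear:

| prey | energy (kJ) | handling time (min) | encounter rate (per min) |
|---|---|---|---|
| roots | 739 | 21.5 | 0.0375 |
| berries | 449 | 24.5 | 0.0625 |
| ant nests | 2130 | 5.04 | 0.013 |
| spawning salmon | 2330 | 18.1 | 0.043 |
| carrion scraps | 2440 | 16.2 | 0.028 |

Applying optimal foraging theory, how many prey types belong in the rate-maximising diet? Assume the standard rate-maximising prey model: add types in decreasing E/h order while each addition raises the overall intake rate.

3

E/h in descending order: ant nests 423, carrion scraps 151, spawning salmon 129, roots 34.4, berries 18.3 kJ/min. The optimal diet is the largest prefix of this list for which every included type satisfies E_i/h_i > R on the types above it.
Rate on top 1: 25.99. carrion scraps: 151 > 25.99 → include.
Rate on top 2: 63.2. spawning salmon: 129 > 63.2 → include.
Rate on top 3: 85.4. roots: 34.4 < 85.4 → exclude; stop.
Optimal diet: ant nests, carrion scraps, spawning salmon — 3 of 5 types.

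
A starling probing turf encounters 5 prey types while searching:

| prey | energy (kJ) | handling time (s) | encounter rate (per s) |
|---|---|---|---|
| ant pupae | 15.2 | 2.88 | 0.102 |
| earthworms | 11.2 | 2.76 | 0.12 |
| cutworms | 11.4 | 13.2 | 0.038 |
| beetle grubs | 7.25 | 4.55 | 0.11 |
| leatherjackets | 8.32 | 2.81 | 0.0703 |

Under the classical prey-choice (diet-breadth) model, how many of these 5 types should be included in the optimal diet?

3

Rank by E/h (kJ/s): ant pupae 5.28, earthworms 4.06, leatherjackets 2.96, beetle grubs 1.59, cutworms 0.864. Include each in turn until the next type's E/h falls below the running intake rate.
Rate on top 1: 1.198. earthworms: 4.06 > 1.198 → include.
Rate on top 2: 1.781. leatherjackets: 2.96 > 1.781 → include.
Rate on top 3: 1.909. beetle grubs: 1.59 < 1.909 → exclude; stop.
Optimal diet: ant pupae, earthworms, leatherjackets — 3 of 5 types.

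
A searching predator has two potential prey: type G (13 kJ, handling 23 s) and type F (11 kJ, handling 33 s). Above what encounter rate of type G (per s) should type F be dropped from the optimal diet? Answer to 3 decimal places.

At the threshold, the rate on type G alone equals the profitability of type F: λ·13/(1 + λ·23) = 11/33 = 0.3333.
Rearranging, λ(13 − 0.3333×23) = 0.3333, so λ = 0.3333/5.333 = 0.0625 per s.

0.062 per s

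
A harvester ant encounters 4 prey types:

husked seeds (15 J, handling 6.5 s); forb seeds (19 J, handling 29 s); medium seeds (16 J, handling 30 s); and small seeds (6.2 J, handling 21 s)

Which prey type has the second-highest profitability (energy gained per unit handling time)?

In descending order of E/h:
husked seeds: 15/6.5 = 2.31 J/s
forb seeds: 19/29 = 0.655 J/s
medium seeds: 16/30 = 0.533 J/s
small seeds: 6.2/21 = 0.295 J/s

forb seeds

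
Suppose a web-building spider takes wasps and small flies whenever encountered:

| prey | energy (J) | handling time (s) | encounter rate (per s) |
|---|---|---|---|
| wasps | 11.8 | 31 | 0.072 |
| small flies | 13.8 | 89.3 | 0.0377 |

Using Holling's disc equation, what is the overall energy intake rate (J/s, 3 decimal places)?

0.208 J/s

R = (0.072×11.8 + 0.0377×13.8) / (1 + 0.072×31 + 0.0377×89.3) = 1.37/6.599 = 0.2076 J/s.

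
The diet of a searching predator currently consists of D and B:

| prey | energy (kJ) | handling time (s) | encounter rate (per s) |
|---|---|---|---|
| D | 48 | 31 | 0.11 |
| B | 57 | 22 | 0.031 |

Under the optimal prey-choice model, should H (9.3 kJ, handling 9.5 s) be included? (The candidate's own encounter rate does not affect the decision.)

Intake rate on the current diet: R = (0.11×48 + 0.031×57) / (1 + 0.11×31 + 0.031×22) = 7.047/5.092 = 1.384 kJ/s.
H: E/h = 9.3/9.5 = 0.9789 kJ/s.
Since 0.9789 < R, time spent handling H is better spent searching.

No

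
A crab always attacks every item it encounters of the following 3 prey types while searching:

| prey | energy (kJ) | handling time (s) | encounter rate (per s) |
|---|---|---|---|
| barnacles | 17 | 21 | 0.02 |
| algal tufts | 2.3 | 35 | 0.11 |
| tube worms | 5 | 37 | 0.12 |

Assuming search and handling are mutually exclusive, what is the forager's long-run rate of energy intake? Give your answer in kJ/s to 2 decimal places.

R = Σλ_iE_i / (1 + Σλ_ih_i)
Numerator: 0.02×17 + 0.11×2.3 + 0.12×5 = 1.193
Denominator: 1 + 0.02×21 + 0.11×35 + 0.12×37 = 9.71
R = 1.193/9.71 = 0.1229 kJ/s

0.12 kJ/s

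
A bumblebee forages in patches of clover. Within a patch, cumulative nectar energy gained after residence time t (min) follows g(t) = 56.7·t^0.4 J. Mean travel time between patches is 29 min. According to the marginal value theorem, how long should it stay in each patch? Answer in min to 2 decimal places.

Maximise g(t)/(T+t): set derivative to zero → g'(t)(T+t) = g(t).
g'(t) = 0.4·56.7·t^-0.6. Setting 0.4·56.7·t^-0.6 = 56.7·t^0.4/(29+t) gives 0.4(29+t) = t, so 0.60·t = 0.4×29.
t* = 0.4×29/0.60 = 19.33 min.

19.33 min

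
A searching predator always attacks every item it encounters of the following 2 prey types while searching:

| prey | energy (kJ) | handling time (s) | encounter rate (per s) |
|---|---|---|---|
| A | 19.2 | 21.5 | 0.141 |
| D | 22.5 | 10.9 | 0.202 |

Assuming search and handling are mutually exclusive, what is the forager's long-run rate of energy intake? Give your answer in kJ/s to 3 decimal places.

Energy encountered per unit search time: 0.141×19.2 + 0.202×22.5 = 7.252 kJ/s.
Handling time per unit search time: 0.141×21.5 + 0.202×10.9 = 5.233.
Rate = 7.252/(1 + 5.233) = 1.163 kJ/s.

1.163 kJ/s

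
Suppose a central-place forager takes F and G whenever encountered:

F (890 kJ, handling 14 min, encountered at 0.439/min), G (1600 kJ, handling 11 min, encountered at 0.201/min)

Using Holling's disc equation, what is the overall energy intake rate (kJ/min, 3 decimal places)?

Energy encountered per unit search time: 0.439×890 + 0.201×1600 = 712.3 kJ/min.
Handling time per unit search time: 0.439×14 + 0.201×11 = 8.357.
Rate = 712.3/(1 + 8.357) = 76.13 kJ/min.

76.126 kJ/min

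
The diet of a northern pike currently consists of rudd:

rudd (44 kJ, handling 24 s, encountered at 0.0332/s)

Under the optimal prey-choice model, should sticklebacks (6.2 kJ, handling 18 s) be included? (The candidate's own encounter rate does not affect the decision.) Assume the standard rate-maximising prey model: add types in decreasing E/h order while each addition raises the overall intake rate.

On rudd alone, R = ΣλE/(1+Σλh) = 1.461/1.797 = 0.813 kJ/s.
sticklebacks: E/h = 6.2/18 = 0.3444 kJ/s.
0.3444 < 0.813, so adding sticklebacks would lower the average — exclude it.

No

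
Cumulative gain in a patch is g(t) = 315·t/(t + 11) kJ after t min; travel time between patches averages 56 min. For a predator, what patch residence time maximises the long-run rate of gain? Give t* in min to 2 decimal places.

24.82 min

By the marginal value theorem, leave when the instantaneous gain rate g'(t) equals the habitat-wide average g(t)/(T + t).
g'(t) = 315·11/(t + 11)². Setting 315·11/(t+11)² = 315t/[(t+11)(56+t)] gives 11(56+t) = t(t+11), so t² = 11×56 = 616.
t* = √616 = 24.82 min.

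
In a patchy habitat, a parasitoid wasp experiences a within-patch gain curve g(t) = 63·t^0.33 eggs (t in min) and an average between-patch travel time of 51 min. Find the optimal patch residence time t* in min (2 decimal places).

25.12 min

Optimal t* satisfies g'(t*) = g(t*)/(T + t*).
g'(t) = 0.33·63·t^-0.67. Setting 0.33·63·t^-0.67 = 63·t^0.33/(51+t) gives 0.33(51+t) = t, so 0.67·t = 0.33×51.
t* = 0.33×51/0.67 = 25.12 min.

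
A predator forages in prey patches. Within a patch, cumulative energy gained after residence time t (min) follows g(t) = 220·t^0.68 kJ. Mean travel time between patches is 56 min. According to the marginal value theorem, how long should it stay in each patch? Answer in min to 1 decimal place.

119.0 min

Maximise g(t)/(T+t): set derivative to zero → g'(t)(T+t) = g(t).
g'(t) = 0.68·220·t^-0.32. Setting 0.68·220·t^-0.32 = 220·t^0.68/(56+t) gives 0.68(56+t) = t, so 0.32·t = 0.68×56.
t* = 0.68×56/0.32 = 119 min.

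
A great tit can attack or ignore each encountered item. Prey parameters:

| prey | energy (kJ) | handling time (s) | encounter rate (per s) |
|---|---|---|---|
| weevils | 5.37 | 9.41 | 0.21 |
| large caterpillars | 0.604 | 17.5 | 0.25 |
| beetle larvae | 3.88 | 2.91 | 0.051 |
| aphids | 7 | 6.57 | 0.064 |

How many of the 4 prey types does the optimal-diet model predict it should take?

3

Rank by E/h (kJ/s): beetle larvae 1.33, aphids 1.07, weevils 0.571, large caterpillars 0.0345. Include each in turn until the next type's E/h falls below the running intake rate.
Rate on top 1: 0.1723. aphids: 1.07 > 0.1723 → include.
Rate on top 2: 0.4117. weevils: 0.571 > 0.4117 → include.
Rate on top 3: 0.5003. large caterpillars: 0.0345 < 0.5003 → exclude; stop.
Optimal diet: beetle larvae, aphids, weevils — 3 of 4 types.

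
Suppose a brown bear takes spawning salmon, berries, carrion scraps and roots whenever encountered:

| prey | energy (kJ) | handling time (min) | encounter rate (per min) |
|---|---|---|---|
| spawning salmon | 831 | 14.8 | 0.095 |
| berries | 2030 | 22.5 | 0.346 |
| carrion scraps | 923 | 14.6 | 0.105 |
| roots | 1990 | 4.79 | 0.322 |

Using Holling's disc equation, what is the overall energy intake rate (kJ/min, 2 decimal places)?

114.50 kJ/min

R = Σλ_iE_i / (1 + Σλ_ih_i)
Numerator: 0.095×831 + 0.346×2030 + 0.105×923 + 0.322×1990 = 1519
Denominator: 1 + 0.095×14.8 + 0.346×22.5 + 0.105×14.6 + 0.322×4.79 = 13.27
R = 1519/13.27 = 114.5 kJ/min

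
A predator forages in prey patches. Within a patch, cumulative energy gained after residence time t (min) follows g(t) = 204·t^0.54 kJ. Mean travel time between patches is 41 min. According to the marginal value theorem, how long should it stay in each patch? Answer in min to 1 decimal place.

Maximise g(t)/(T+t): set derivative to zero → g'(t)(T+t) = g(t).
g'(t) = 0.54·204·t^-0.46. Setting 0.54·204·t^-0.46 = 204·t^0.54/(41+t) gives 0.54(41+t) = t, so 0.46·t = 0.54×41.
t* = 0.54×41/0.46 = 48.13 min.

48.1 min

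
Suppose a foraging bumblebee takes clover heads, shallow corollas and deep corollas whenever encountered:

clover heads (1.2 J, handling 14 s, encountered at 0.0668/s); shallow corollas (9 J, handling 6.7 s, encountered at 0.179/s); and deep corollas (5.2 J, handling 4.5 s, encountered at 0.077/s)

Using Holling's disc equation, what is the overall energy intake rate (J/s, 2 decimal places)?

0.60 J/s

R = (0.0668×1.2 + 0.179×9 + 0.077×5.2) / (1 + 0.0668×14 + 0.179×6.7 + 0.077×4.5) = 2.092/3.481 = 0.6009 J/s.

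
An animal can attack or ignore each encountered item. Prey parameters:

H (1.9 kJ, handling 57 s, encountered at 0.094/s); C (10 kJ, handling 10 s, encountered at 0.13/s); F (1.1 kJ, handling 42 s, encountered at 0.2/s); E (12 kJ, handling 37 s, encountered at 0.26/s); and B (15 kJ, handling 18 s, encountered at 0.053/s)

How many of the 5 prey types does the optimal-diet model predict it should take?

2

E/h in descending order: C 1, B 0.833, E 0.324, H 0.0333, F 0.0262 kJ/s. The optimal diet is the largest prefix of this list for which every included type satisfies E_i/h_i > R on the types above it.
Rate on top 1: 0.5652. B: 0.833 > 0.5652 → include.
Rate on top 2: 0.6438. E: 0.324 < 0.6438 → exclude; stop.
Optimal diet: C, B — 2 of 5 types.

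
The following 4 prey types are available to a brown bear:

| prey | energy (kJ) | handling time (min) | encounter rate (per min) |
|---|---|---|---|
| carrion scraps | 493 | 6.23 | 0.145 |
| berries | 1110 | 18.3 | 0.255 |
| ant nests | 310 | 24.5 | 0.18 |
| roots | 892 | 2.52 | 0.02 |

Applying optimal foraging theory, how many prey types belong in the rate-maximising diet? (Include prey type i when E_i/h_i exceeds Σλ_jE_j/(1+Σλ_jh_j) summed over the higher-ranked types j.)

3

E/h in descending order: roots 354, carrion scraps 79.1, berries 60.7, ant nests 12.7 kJ/min. The optimal diet is the largest prefix of this list for which every included type satisfies E_i/h_i > R on the types above it.
Rate on top 1: 16.98. carrion scraps: 79.1 > 16.98 → include.
Rate on top 2: 45.72. berries: 60.7 > 45.72 → include.
Rate on top 3: 56.25. ant nests: 12.7 < 56.25 → exclude; stop.
Optimal diet: roots, carrion scraps, berries — 3 of 4 types.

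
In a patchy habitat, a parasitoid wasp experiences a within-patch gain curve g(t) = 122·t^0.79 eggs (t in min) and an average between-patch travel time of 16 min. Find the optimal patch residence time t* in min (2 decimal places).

60.19 min

By the marginal value theorem, leave when the instantaneous gain rate g'(t) equals the habitat-wide average g(t)/(T + t).
g'(t) = 0.79·122·t^-0.21. Setting 0.79·122·t^-0.21 = 122·t^0.79/(16+t) gives 0.79(16+t) = t, so 0.21·t = 0.79×16.
t* = 0.79×16/0.21 = 60.19 min.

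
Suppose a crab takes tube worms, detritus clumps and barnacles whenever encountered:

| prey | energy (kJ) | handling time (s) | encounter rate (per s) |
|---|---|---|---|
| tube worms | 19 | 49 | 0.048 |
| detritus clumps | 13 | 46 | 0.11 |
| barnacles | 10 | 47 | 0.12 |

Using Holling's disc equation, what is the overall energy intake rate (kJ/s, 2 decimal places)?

R = (0.048×19 + 0.11×13 + 0.12×10) / (1 + 0.048×49 + 0.11×46 + 0.12×47) = 3.542/14.05 = 0.2521 kJ/s.

0.25 kJ/s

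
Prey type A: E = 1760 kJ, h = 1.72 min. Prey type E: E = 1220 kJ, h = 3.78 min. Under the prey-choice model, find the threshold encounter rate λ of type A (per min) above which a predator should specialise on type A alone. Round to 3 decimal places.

0.268 per min

The zero-one rule: include type E iff E₂/h₂ > λE₁/(1+λh₁). Equality gives the switch point.
λE₁h₂ = E₂ + λE₂h₁ ⇒ λ = E₂/(E₁h₂ − E₂h₁) = 1220/(6653 − 2098) = 0.2679 per min.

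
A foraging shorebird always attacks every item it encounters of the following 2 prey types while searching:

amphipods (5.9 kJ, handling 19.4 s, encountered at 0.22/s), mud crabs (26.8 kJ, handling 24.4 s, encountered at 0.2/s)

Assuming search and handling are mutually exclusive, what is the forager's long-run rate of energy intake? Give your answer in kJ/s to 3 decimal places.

0.656 kJ/s

R = Σλ_iE_i / (1 + Σλ_ih_i)
Numerator: 0.22×5.9 + 0.2×26.8 = 6.658
Denominator: 1 + 0.22×19.4 + 0.2×24.4 = 10.15
R = 6.658/10.15 = 0.6561 kJ/s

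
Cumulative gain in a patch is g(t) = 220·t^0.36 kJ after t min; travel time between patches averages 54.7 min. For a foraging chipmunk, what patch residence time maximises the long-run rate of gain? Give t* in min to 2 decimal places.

By the marginal value theorem, leave when the instantaneous gain rate g'(t) equals the habitat-wide average g(t)/(T + t).
g'(t) = 0.36·220·t^-0.64. Setting 0.36·220·t^-0.64 = 220·t^0.36/(54.7+t) gives 0.36(54.7+t) = t, so 0.64·t = 0.36×54.7.
t* = 0.36×54.7/0.64 = 30.77 min.

30.77 min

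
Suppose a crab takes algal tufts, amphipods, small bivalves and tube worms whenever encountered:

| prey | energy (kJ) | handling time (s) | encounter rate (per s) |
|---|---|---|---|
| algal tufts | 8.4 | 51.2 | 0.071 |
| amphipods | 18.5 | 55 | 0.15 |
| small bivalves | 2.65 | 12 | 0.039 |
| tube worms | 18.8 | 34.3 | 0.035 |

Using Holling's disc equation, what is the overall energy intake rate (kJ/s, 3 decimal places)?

R = (0.071×8.4 + 0.15×18.5 + 0.039×2.65 + 0.035×18.8) / (1 + 0.071×51.2 + 0.15×55 + 0.039×12 + 0.035×34.3) = 4.133/14.55 = 0.284 kJ/s.

0.284 kJ/s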